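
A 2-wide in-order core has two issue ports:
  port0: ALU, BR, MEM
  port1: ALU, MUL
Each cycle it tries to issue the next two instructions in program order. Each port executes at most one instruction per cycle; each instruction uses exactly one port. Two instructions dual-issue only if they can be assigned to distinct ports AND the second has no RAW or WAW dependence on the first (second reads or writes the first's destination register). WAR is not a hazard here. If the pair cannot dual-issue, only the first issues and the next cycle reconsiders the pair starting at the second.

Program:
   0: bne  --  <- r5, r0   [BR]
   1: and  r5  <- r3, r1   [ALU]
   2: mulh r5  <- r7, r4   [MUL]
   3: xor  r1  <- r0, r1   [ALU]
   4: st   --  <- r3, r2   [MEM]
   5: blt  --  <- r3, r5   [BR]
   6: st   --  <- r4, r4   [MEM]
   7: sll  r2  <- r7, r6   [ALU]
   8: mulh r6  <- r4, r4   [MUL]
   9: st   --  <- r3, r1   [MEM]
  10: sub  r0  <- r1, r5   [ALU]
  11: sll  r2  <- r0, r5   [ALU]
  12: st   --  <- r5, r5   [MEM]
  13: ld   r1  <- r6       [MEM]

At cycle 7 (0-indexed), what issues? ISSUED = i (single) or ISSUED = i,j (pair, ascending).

c0: i0&i1 bne;and  pair
c1: i2&i3 mulh;xor  pair
c2: i4 st  no-port MEM/BR
c3: i5 blt  no-port BR/MEM
c4: i6&i7 st;sll  pair
c5: i8&i9 mulh;st  pair
c6: i10 sub  RAW r0
c7: i11&i12 sll;st  pair
c8: i13 ld  tail

ISSUED = 11,12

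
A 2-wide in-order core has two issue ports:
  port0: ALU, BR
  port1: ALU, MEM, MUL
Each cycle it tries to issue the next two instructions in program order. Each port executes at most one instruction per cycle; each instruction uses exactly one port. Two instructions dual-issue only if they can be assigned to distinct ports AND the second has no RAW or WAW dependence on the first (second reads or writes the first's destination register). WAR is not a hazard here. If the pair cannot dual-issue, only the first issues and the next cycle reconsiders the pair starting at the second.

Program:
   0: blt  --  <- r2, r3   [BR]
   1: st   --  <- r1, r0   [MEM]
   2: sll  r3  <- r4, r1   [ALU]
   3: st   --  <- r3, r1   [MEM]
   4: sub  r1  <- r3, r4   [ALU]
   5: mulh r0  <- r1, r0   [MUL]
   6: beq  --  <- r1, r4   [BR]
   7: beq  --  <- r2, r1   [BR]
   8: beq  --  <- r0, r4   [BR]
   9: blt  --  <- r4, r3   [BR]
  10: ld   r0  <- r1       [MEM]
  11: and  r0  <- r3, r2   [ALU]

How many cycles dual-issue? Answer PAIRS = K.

PAIRS = 4

0. blt.BR+st.MEM @i0,i1  | pair
1. sll.ALU @i2  | RAW r3
2. st.MEM+sub.ALU @i3,i4  | pair
3. mulh.MUL+beq.BR @i5,i6  | pair
4. beq.BR @i7  | no-port BR/BR
5. beq.BR @i8  | no-port BR/BR
6. blt.BR+ld.MEM @i9,i10  | pair
7. and.ALU @i11  | tail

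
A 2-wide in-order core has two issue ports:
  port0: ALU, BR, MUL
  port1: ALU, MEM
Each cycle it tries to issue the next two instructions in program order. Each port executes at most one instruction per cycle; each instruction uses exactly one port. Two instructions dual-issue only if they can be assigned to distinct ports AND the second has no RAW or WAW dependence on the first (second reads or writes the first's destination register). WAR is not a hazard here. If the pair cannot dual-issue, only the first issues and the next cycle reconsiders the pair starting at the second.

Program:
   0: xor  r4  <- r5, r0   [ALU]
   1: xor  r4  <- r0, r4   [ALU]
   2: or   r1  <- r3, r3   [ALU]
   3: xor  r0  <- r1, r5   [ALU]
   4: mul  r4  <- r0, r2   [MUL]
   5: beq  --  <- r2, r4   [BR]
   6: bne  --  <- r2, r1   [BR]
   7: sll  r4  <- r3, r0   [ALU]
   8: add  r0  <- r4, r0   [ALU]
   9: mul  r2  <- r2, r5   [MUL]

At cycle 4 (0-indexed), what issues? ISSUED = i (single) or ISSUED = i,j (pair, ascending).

t=0 i0:xor ; RAW+WAW r4
t=1 i1&i2:xor or ; pair
t=2 i3:xor ; RAW r0
t=3 i4:mul ; no-port MUL/BR
t=4 i5:beq ; no-port BR/BR
t=5 i6&i7:bne sll ; pair
t=6 i8&i9:add mul ; pair

ISSUED = 5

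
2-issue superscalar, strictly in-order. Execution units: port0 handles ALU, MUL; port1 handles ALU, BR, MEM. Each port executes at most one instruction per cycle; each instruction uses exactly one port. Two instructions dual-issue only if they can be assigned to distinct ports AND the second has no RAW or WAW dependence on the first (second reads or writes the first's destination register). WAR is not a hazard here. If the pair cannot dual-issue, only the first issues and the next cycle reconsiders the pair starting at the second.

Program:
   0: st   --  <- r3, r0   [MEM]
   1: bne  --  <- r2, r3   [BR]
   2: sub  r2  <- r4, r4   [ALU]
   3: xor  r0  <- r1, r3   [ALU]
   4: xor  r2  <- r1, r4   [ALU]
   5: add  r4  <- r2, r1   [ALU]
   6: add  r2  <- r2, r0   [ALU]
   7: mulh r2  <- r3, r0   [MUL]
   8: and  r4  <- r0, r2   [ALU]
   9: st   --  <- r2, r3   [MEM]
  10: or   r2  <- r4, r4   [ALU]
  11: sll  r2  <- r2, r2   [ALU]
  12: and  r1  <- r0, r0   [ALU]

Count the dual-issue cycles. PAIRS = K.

PAIRS = 5

#0 head=0: st i0 no-port MEM/BR
#1 head=1: bne sub i1&i2 pair
#2 head=3: xor xor i3&i4 pair
#3 head=5: add add i5&i6 pair
#4 head=7: mulh i7 RAW r2
#5 head=8: and st i8&i9 pair
#6 head=10: or i10 RAW+WAW r2
#7 head=11: sll and i11&i12 pair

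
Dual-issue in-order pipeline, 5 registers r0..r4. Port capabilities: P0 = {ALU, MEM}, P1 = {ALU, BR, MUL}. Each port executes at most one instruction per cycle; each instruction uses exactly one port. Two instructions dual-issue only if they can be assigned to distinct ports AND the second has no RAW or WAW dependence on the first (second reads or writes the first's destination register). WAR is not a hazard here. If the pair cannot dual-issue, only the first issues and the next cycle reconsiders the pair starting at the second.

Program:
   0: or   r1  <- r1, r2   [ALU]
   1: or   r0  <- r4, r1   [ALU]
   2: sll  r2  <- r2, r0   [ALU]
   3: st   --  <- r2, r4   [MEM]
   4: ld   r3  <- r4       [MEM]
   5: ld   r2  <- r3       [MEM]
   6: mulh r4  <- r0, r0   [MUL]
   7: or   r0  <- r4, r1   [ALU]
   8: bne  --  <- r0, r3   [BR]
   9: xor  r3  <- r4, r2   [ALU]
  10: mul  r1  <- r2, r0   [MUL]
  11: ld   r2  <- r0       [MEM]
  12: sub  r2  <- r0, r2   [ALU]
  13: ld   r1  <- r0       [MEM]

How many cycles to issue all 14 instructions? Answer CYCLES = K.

0. or.ALU @i0  | RAW r1
1. or.ALU @i1  | RAW r0
2. sll.ALU @i2  | RAW r2
3. st.MEM @i3  | no-port MEM/MEM
4. ld.MEM @i4  | no-port MEM/MEM
5. ld.MEM mulh.MUL @i5,i6  | dual
6. or.ALU @i7  | RAW r0
7. bne.BR xor.ALU @i8,i9  | dual
8. mul.MUL ld.MEM @i10,i11  | dual
9. sub.ALU ld.MEM @i12,i13  | dual

CYCLES = 10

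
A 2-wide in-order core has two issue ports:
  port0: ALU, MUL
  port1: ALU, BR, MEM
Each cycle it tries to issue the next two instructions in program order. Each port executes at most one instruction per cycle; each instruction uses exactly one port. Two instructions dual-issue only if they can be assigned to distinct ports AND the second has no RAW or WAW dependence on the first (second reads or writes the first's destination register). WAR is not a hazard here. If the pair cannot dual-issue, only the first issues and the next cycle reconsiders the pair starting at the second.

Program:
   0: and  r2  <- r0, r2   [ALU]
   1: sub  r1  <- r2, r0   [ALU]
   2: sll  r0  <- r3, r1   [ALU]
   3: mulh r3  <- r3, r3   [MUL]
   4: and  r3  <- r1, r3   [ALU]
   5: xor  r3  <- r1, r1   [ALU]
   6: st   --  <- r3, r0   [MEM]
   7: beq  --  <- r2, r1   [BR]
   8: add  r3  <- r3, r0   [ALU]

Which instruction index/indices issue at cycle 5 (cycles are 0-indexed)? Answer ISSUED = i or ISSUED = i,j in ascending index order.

c0: i0 and.ALU  RAW r2
c1: i1 sub.ALU  RAW r1
c2: i2,i3 sll.ALU/mulh.MUL  pair
c3: i4 and.ALU  WAW r3
c4: i5 xor.ALU  RAW r3
c5: i6 st.MEM  no-port MEM/BR
c6: i7,i8 beq.BR/add.ALU  pair

ISSUED = 6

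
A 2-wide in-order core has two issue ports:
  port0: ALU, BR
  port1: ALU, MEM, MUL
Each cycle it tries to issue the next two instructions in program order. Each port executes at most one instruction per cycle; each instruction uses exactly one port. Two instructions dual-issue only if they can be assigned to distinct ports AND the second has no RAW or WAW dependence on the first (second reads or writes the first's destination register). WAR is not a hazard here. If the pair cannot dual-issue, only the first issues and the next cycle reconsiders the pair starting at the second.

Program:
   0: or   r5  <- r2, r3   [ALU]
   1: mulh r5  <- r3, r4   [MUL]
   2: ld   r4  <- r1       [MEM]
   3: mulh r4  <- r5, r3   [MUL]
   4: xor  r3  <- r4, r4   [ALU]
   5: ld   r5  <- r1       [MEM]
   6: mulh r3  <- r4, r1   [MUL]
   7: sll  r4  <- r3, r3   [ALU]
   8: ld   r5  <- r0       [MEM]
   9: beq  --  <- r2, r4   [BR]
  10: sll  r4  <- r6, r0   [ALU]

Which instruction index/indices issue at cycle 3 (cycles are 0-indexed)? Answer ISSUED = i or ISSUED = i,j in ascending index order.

ISSUED = 3

c0: i0 or.ALU  WAW r5
c1: i1 mulh.MUL  no-port MUL/MEM
c2: i2 ld.MEM  no-port MEM/MUL
c3: i3 mulh.MUL  RAW r4
c4: i4+i5 xor.ALU ld.MEM  2-wide
c5: i6 mulh.MUL  RAW r3
c6: i7+i8 sll.ALU ld.MEM  2-wide
c7: i9+i10 beq.BR sll.ALU  2-wide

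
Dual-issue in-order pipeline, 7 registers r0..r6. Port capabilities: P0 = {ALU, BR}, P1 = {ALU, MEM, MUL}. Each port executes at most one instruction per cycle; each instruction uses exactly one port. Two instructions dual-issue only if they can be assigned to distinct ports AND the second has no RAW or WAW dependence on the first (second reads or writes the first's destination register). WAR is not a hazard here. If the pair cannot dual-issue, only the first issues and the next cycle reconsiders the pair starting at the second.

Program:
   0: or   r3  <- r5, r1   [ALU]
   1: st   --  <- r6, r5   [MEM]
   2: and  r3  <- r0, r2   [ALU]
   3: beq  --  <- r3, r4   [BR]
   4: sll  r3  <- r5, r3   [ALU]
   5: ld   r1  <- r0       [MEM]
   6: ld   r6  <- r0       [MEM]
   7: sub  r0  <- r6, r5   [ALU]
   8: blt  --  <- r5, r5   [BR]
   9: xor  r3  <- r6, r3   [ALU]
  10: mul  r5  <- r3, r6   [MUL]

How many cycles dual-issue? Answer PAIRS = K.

c0: i0/i1 or/st  pair
c1: i2 and  RAW r3
c2: i3/i4 beq/sll  pair
c3: i5 ld  no-port MEM/MEM
c4: i6 ld  RAW r6
c5: i7/i8 sub/blt  pair
c6: i9 xor  RAW r3
c7: i10 mul  tail

PAIRS = 3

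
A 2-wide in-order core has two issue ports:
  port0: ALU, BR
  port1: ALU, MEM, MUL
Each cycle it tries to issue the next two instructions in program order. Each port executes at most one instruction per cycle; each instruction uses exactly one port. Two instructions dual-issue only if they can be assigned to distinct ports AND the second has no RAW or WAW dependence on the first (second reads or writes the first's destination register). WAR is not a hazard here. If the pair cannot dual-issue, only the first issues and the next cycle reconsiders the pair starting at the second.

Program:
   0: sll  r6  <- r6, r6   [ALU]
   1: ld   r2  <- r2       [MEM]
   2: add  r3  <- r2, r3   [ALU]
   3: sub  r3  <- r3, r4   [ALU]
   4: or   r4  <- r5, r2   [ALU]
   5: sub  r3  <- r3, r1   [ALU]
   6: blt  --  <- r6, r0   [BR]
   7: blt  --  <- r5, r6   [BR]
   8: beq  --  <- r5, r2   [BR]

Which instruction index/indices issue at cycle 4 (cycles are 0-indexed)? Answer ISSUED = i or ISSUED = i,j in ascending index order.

#0 head=0: sll;ld i0&i1 pair
#1 head=2: add i2 RAW+WAW r3
#2 head=3: sub;or i3&i4 pair
#3 head=5: sub;blt i5&i6 pair
#4 head=7: blt i7 no-port BR/BR
#5 head=8: beq i8 tail

ISSUED = 7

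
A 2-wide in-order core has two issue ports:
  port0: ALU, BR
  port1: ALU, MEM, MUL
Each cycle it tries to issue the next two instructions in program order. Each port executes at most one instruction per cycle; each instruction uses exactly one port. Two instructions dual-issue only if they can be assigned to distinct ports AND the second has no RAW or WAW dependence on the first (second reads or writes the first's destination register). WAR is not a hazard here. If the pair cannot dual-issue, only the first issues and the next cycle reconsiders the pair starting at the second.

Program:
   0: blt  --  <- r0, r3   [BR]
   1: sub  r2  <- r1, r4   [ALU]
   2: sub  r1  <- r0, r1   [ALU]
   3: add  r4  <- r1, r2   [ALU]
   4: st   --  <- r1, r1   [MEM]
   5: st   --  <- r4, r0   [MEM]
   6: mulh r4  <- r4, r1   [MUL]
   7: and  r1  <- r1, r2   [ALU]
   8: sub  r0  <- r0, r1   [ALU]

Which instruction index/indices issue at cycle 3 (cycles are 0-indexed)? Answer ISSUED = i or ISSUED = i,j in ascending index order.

[0] i0+i1  blt sub  -- 2-wide
[1] i2  sub  -- RAW r1
[2] i3+i4  add st  -- 2-wide
[3] i5  st  -- no-port MEM/MUL
[4] i6+i7  mulh and  -- 2-wide
[5] i8  sub  -- tail

ISSUED = 5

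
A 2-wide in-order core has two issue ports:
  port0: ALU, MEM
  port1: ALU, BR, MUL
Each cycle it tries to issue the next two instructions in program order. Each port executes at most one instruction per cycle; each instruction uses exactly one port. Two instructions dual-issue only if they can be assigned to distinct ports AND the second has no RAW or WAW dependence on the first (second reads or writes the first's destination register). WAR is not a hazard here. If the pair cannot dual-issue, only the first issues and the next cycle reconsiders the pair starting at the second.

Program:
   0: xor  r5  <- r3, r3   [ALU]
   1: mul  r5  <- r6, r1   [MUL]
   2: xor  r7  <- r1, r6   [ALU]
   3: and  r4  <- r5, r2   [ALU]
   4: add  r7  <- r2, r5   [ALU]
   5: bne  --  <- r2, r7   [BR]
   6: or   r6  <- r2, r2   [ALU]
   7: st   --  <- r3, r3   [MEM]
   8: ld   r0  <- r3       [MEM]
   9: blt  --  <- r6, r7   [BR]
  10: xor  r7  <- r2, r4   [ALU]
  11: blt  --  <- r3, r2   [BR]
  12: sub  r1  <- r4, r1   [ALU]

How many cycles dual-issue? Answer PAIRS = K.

c0: i0 xor.ALU  WAW r5
c1: i1/i2 mul.MUL+xor.ALU  2-wide
c2: i3/i4 and.ALU+add.ALU  2-wide
c3: i5/i6 bne.BR+or.ALU  2-wide
c4: i7 st.MEM  no-port MEM/MEM
c5: i8/i9 ld.MEM+blt.BR  2-wide
c6: i10/i11 xor.ALU+blt.BR  2-wide
c7: i12 sub.ALU  tail

PAIRS = 5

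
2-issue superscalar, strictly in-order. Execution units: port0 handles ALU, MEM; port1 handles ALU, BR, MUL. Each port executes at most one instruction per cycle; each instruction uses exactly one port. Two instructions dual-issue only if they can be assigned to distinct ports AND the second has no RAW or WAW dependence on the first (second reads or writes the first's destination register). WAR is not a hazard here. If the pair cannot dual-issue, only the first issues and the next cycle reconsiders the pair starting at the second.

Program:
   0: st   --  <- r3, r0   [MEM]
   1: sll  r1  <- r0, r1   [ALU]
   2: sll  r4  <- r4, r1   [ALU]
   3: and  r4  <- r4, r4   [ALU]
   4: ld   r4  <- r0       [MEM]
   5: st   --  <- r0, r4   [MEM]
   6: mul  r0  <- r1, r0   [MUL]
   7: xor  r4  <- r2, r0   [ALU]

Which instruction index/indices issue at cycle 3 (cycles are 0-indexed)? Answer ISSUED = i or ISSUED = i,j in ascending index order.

ISSUED = 4

  cy0 -> i0,i1 (st.MEM/sll.ALU) pair
  cy1 -> i2 (sll.ALU) RAW+WAW r4
  cy2 -> i3 (and.ALU) WAW r4
  cy3 -> i4 (ld.MEM) no-port MEM/MEM
  cy4 -> i5,i6 (st.MEM/mul.MUL) pair
  cy5 -> i7 (xor.ALU) tail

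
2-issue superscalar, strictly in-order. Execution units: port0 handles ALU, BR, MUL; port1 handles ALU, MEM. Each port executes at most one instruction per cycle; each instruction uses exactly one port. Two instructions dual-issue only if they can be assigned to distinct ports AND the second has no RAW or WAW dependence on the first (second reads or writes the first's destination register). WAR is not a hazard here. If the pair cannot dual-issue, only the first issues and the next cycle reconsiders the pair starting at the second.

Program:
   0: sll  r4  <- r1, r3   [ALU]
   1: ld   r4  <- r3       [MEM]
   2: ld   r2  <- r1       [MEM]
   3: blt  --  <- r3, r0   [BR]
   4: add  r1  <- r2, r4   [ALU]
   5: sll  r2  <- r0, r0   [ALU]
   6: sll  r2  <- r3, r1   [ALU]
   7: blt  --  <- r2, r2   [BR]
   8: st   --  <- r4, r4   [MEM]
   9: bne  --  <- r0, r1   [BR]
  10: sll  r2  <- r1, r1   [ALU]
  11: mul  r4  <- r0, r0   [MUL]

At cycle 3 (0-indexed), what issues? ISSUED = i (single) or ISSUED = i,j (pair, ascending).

ISSUED = 4,5

#0 head=0: sll.ALU i0 WAW r4
#1 head=1: ld.MEM i1 no-port MEM/MEM
#2 head=2: ld.MEM blt.BR i2/i3 pair
#3 head=4: add.ALU sll.ALU i4/i5 pair
#4 head=6: sll.ALU i6 RAW r2
#5 head=7: blt.BR st.MEM i7/i8 pair
#6 head=9: bne.BR sll.ALU i9/i10 pair
#7 head=11: mul.MUL i11 tail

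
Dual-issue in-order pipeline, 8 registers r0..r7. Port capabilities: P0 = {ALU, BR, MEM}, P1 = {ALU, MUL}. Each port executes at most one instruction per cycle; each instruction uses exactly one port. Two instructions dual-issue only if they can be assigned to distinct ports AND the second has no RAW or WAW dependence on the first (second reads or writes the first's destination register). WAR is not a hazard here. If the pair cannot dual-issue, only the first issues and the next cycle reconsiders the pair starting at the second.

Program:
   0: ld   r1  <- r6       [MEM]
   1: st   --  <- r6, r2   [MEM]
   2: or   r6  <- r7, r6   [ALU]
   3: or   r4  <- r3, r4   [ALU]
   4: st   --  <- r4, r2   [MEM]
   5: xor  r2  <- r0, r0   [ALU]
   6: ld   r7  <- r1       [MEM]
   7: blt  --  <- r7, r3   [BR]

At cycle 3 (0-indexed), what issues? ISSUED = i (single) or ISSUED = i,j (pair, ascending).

ISSUED = 4,5

0. ld @i0  | no-port MEM/MEM
1. st/or @i1&i2  | 2-wide
2. or @i3  | RAW r4
3. st/xor @i4&i5  | 2-wide
4. ld @i6  | no-port MEM/BR
5. blt @i7  | tail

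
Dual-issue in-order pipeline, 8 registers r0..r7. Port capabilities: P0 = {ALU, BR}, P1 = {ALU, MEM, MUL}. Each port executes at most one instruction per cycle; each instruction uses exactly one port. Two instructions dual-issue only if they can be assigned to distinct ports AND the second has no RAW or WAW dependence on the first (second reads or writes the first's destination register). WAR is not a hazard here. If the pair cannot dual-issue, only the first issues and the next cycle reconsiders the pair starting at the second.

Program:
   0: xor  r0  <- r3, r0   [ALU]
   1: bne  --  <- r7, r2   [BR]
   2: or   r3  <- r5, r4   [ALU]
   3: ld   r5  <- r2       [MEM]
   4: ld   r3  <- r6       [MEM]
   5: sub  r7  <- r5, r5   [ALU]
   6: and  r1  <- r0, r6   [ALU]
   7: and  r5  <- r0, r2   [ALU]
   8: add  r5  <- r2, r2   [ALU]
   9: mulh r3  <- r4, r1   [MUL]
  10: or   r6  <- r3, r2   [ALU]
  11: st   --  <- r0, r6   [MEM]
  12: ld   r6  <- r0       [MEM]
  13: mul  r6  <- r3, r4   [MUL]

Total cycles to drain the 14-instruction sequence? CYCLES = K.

#0 head=0: xor.ALU+bne.BR i0+i1 dual
#1 head=2: or.ALU+ld.MEM i2+i3 dual
#2 head=4: ld.MEM+sub.ALU i4+i5 dual
#3 head=6: and.ALU+and.ALU i6+i7 dual
#4 head=8: add.ALU+mulh.MUL i8+i9 dual
#5 head=10: or.ALU i10 RAW r6
#6 head=11: st.MEM i11 no-port MEM/MEM
#7 head=12: ld.MEM i12 no-port MEM/MUL
#8 head=13: mul.MUL i13 tail

CYCLES = 9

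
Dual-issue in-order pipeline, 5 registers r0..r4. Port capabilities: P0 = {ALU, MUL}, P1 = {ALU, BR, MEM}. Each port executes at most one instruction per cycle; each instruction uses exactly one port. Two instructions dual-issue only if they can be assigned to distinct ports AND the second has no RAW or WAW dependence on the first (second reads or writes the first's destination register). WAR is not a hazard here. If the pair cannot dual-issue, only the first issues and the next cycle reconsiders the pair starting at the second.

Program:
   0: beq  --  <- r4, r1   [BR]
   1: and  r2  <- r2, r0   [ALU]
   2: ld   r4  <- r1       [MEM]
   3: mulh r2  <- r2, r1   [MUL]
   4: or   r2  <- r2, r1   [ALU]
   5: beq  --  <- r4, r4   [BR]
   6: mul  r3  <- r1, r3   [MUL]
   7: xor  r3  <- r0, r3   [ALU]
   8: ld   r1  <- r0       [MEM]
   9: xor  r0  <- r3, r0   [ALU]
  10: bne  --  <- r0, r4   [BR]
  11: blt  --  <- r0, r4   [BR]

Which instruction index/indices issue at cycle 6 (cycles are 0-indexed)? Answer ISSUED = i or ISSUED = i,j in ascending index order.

t=0 i0+i1:beq+and ; 2-wide
t=1 i2+i3:ld+mulh ; 2-wide
t=2 i4+i5:or+beq ; 2-wide
t=3 i6:mul ; RAW+WAW r3
t=4 i7+i8:xor+ld ; 2-wide
t=5 i9:xor ; RAW r0
t=6 i10:bne ; no-port BR/BR
t=7 i11:blt ; tail

ISSUED = 10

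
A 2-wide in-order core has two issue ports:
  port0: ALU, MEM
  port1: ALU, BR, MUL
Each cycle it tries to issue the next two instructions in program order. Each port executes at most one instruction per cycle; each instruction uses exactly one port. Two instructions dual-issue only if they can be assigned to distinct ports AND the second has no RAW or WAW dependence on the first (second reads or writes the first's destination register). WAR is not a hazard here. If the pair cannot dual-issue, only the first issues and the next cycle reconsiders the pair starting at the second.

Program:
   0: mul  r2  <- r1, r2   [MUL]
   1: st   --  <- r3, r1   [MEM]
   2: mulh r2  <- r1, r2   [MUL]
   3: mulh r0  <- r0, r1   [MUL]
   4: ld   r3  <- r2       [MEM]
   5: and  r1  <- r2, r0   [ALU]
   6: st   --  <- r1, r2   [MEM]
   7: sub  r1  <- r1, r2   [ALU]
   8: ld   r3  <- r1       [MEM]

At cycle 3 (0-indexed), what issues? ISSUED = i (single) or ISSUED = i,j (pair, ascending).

ISSUED = 5

#0 head=0: mul;st i0,i1 pair
#1 head=2: mulh i2 no-port MUL/MUL
#2 head=3: mulh;ld i3,i4 pair
#3 head=5: and i5 RAW r1
#4 head=6: st;sub i6,i7 pair
#5 head=8: ld i8 tail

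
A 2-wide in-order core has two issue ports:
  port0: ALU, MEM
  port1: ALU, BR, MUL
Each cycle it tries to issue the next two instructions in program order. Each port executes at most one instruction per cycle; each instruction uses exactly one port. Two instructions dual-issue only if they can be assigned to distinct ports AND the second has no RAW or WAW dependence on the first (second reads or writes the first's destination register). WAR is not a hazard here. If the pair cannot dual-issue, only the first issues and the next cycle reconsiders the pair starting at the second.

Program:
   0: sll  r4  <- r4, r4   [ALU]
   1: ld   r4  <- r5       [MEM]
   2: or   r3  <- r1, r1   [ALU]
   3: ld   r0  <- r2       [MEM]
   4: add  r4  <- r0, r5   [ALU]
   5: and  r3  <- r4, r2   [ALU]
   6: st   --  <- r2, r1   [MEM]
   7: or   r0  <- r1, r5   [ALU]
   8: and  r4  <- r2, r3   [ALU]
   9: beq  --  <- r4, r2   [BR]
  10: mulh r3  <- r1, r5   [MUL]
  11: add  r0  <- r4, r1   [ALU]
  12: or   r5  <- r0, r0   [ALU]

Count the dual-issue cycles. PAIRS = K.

0. sll @i0  | WAW r4
1. ld/or @i1,i2  | 2-wide
2. ld @i3  | RAW r0
3. add @i4  | RAW r4
4. and/st @i5,i6  | 2-wide
5. or/and @i7,i8  | 2-wide
6. beq @i9  | no-port BR/MUL
7. mulh/add @i10,i11  | 2-wide
8. or @i12  | tail

PAIRS = 4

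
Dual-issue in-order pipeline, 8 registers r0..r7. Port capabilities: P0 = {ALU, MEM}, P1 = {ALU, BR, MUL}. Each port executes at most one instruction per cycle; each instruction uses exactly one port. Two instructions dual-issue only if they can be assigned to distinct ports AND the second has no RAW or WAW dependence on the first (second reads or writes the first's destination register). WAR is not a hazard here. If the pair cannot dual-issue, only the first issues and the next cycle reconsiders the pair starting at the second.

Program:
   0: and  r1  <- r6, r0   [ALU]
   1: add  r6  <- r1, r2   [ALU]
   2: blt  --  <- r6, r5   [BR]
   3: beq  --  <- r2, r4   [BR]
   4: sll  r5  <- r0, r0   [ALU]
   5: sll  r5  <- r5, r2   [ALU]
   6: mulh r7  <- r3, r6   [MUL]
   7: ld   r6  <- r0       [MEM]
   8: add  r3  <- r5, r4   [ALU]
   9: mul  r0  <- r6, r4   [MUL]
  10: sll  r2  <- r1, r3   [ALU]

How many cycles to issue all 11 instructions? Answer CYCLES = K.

c0: i0 and.ALU  RAW r1
c1: i1 add.ALU  RAW r6
c2: i2 blt.BR  no-port BR/BR
c3: i3+i4 beq.BR sll.ALU  pair
c4: i5+i6 sll.ALU mulh.MUL  pair
c5: i7+i8 ld.MEM add.ALU  pair
c6: i9+i10 mul.MUL sll.ALU  pair

CYCLES = 7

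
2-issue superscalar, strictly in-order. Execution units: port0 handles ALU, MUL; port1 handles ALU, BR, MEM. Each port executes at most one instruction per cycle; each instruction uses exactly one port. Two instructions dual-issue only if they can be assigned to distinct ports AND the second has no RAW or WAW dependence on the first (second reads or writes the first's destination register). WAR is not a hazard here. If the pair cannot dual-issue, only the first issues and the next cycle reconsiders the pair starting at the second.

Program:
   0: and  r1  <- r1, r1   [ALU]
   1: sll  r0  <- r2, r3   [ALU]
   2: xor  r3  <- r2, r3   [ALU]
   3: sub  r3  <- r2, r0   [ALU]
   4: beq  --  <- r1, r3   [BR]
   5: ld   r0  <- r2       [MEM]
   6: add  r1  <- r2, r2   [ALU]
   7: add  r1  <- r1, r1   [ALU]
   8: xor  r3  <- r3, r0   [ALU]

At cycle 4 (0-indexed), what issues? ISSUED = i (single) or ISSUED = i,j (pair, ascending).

ISSUED = 5,6

t=0 i0&i1:and.ALU sll.ALU ; dual
t=1 i2:xor.ALU ; WAW r3
t=2 i3:sub.ALU ; RAW r3
t=3 i4:beq.BR ; no-port BR/MEM
t=4 i5&i6:ld.MEM add.ALU ; dual
t=5 i7&i8:add.ALU xor.ALU ; dual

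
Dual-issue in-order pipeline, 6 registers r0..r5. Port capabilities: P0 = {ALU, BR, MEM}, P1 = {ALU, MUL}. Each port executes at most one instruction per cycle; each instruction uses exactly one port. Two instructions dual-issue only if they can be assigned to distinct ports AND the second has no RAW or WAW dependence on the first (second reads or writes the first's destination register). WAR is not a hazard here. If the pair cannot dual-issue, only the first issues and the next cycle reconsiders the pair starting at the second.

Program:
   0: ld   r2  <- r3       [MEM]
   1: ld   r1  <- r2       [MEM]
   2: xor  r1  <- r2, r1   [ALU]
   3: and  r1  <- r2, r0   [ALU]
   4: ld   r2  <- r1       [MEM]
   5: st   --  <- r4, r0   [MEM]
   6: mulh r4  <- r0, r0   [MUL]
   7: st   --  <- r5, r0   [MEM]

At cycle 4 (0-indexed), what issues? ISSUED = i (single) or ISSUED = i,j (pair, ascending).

ISSUED = 4

0. ld.MEM @i0  | no-port MEM/MEM
1. ld.MEM @i1  | RAW+WAW r1
2. xor.ALU @i2  | WAW r1
3. and.ALU @i3  | RAW r1
4. ld.MEM @i4  | no-port MEM/MEM
5. st.MEM;mulh.MUL @i5+i6  | 2-wide
6. st.MEM @i7  | tail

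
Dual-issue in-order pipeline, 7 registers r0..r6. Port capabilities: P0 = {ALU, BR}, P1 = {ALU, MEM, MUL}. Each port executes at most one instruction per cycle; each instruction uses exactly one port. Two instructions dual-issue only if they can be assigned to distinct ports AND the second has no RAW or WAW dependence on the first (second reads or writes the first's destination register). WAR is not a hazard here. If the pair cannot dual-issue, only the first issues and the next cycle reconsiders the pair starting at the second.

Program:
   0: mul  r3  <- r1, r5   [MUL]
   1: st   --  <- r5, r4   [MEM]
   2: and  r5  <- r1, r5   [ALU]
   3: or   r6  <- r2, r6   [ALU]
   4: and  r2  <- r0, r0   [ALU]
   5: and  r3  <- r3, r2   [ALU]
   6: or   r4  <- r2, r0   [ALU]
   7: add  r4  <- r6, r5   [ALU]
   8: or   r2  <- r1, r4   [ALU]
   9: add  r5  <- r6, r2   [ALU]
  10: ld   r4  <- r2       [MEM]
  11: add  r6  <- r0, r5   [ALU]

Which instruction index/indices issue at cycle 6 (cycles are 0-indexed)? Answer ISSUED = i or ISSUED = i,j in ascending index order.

t=0 i0:mul.MUL ; no-port MUL/MEM
t=1 i1,i2:st.MEM and.ALU ; 2-wide
t=2 i3,i4:or.ALU and.ALU ; 2-wide
t=3 i5,i6:and.ALU or.ALU ; 2-wide
t=4 i7:add.ALU ; RAW r4
t=5 i8:or.ALU ; RAW r2
t=6 i9,i10:add.ALU ld.MEM ; 2-wide
t=7 i11:add.ALU ; tail

ISSUED = 9,10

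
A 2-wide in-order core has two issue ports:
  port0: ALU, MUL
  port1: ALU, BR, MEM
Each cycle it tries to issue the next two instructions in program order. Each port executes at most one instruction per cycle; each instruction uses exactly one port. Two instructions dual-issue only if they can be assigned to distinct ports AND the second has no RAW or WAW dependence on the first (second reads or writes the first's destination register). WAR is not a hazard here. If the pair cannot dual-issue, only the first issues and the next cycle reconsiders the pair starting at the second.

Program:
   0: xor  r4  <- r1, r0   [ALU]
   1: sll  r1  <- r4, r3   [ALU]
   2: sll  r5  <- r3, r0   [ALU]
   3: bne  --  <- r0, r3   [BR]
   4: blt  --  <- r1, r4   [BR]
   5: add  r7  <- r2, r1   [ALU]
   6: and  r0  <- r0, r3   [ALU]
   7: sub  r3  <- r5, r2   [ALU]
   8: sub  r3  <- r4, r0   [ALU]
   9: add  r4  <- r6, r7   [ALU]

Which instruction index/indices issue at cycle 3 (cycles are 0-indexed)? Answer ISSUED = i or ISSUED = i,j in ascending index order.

ISSUED = 4,5

c0: i0 xor  RAW r4
c1: i1&i2 sll;sll  2-wide
c2: i3 bne  no-port BR/BR
c3: i4&i5 blt;add  2-wide
c4: i6&i7 and;sub  2-wide
c5: i8&i9 sub;add  2-wide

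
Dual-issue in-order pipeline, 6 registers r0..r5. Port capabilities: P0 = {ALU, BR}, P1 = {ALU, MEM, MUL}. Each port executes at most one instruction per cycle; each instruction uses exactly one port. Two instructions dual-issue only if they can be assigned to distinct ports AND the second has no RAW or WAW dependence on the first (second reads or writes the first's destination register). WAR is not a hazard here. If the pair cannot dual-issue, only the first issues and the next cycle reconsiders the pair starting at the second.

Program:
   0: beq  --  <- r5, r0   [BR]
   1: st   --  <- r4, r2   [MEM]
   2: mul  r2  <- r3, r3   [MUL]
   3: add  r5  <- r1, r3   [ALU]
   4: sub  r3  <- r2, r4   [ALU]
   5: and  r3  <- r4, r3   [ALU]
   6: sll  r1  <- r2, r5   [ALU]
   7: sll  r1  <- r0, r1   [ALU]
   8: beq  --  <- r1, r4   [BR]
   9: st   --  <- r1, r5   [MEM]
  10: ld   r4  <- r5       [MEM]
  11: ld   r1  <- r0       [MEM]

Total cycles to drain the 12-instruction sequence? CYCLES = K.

0. beq/st @i0/i1  | dual
1. mul/add @i2/i3  | dual
2. sub @i4  | RAW+WAW r3
3. and/sll @i5/i6  | dual
4. sll @i7  | RAW r1
5. beq/st @i8/i9  | dual
6. ld @i10  | no-port MEM/MEM
7. ld @i11  | tail

CYCLES = 8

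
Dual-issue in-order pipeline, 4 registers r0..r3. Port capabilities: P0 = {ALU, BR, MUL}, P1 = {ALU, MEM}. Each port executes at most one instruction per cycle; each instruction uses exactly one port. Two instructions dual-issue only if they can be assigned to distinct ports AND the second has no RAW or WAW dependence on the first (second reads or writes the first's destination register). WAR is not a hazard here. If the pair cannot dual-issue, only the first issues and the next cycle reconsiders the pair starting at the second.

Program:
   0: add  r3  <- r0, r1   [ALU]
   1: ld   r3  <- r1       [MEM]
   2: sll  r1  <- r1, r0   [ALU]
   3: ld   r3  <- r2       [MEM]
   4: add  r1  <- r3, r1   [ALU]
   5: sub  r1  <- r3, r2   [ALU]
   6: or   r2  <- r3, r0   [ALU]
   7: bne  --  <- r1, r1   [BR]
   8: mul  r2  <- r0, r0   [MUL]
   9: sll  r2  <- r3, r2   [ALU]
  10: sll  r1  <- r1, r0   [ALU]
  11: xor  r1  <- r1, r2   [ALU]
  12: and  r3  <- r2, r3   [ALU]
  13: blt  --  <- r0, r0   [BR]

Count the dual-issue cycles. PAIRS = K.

PAIRS = 4

0. add.ALU @i0  | WAW r3
1. ld.MEM;sll.ALU @i1&i2  | 2-wide
2. ld.MEM @i3  | RAW r3
3. add.ALU @i4  | WAW r1
4. sub.ALU;or.ALU @i5&i6  | 2-wide
5. bne.BR @i7  | no-port BR/MUL
6. mul.MUL @i8  | RAW+WAW r2
7. sll.ALU;sll.ALU @i9&i10  | 2-wide
8. xor.ALU;and.ALU @i11&i12  | 2-wide
9. blt.BR @i13  | tail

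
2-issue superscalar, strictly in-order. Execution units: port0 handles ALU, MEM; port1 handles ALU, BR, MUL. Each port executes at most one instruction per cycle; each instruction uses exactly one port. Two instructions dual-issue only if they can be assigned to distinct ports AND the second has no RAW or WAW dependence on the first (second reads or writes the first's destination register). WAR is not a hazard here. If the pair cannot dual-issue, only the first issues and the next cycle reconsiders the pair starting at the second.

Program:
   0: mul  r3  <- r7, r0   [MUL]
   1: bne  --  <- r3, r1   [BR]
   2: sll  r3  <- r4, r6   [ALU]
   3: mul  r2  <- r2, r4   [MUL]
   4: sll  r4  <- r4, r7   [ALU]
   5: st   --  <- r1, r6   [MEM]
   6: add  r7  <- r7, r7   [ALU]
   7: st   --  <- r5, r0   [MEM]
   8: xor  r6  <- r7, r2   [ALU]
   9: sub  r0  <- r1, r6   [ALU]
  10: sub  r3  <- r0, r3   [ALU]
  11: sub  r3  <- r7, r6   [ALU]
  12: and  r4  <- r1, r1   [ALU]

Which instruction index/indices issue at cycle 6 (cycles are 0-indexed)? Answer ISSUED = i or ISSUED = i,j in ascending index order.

t=0 i0:mul ; no-port MUL/BR
t=1 i1,i2:bne sll ; 2-wide
t=2 i3,i4:mul sll ; 2-wide
t=3 i5,i6:st add ; 2-wide
t=4 i7,i8:st xor ; 2-wide
t=5 i9:sub ; RAW r0
t=6 i10:sub ; WAW r3
t=7 i11,i12:sub and ; 2-wide

ISSUED = 10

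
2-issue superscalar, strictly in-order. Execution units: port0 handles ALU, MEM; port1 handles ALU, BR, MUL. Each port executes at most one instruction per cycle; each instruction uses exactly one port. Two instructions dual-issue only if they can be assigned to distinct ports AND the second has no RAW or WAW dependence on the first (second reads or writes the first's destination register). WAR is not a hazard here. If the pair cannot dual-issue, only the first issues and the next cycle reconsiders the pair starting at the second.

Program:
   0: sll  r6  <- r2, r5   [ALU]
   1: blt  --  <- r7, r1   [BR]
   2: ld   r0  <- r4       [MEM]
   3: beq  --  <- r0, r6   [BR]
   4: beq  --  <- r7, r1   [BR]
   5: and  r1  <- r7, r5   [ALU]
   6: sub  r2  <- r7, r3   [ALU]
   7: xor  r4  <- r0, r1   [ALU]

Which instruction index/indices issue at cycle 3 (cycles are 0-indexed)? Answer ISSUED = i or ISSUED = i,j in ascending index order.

t=0 i0&i1:sll.ALU+blt.BR ; 2-wide
t=1 i2:ld.MEM ; RAW r0
t=2 i3:beq.BR ; no-port BR/BR
t=3 i4&i5:beq.BR+and.ALU ; 2-wide
t=4 i6&i7:sub.ALU+xor.ALU ; 2-wide

ISSUED = 4,5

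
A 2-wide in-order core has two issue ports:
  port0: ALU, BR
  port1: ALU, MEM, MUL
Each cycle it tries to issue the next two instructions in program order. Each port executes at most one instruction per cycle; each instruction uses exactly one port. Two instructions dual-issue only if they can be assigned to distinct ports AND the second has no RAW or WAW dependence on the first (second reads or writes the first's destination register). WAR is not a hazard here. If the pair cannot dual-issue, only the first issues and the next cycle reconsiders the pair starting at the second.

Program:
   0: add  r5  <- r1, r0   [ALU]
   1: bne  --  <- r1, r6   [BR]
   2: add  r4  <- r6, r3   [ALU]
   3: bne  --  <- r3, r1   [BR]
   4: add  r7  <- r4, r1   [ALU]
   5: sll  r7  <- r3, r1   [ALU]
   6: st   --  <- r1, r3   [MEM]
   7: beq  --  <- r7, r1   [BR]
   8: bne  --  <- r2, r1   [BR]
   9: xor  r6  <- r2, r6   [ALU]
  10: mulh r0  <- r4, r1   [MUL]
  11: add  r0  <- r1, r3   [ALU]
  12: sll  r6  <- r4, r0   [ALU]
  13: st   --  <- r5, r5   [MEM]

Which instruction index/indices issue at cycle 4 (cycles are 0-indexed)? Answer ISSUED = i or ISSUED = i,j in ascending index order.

  cy0 -> i0&i1 (add bne) dual
  cy1 -> i2&i3 (add bne) dual
  cy2 -> i4 (add) WAW r7
  cy3 -> i5&i6 (sll st) dual
  cy4 -> i7 (beq) no-port BR/BR
  cy5 -> i8&i9 (bne xor) dual
  cy6 -> i10 (mulh) WAW r0
  cy7 -> i11 (add) RAW r0
  cy8 -> i12&i13 (sll st) dual

ISSUED = 7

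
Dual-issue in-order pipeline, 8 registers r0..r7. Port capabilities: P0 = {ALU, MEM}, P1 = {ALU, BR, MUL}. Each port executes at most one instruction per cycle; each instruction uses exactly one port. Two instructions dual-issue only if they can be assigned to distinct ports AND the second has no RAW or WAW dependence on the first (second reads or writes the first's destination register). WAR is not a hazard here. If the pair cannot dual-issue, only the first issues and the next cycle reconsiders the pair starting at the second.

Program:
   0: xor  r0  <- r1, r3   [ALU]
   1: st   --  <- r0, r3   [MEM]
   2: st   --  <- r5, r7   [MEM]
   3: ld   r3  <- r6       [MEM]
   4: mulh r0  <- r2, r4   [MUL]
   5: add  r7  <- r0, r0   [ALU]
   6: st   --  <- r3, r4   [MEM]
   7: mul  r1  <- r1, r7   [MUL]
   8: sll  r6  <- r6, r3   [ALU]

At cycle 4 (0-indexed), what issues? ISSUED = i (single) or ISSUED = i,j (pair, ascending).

ISSUED = 5,6

t=0 i0:xor ; RAW r0
t=1 i1:st ; no-port MEM/MEM
t=2 i2:st ; no-port MEM/MEM
t=3 i3&i4:ld;mulh ; pair
t=4 i5&i6:add;st ; pair
t=5 i7&i8:mul;sll ; pair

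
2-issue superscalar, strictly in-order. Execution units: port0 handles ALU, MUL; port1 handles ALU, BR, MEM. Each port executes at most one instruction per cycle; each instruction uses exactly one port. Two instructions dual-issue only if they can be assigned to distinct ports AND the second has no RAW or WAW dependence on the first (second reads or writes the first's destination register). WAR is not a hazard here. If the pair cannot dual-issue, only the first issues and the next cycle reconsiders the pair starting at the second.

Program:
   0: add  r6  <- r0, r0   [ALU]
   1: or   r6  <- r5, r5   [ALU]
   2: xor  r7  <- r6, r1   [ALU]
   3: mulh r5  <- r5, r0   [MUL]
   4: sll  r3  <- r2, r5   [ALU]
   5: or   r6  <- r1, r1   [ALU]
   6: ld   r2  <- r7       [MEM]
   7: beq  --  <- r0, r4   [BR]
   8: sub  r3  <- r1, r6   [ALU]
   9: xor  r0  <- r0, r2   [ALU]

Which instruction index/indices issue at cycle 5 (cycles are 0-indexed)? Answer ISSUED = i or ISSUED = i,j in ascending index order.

  cy0 -> i0 (add.ALU) WAW r6
  cy1 -> i1 (or.ALU) RAW r6
  cy2 -> i2+i3 (xor.ALU mulh.MUL) pair
  cy3 -> i4+i5 (sll.ALU or.ALU) pair
  cy4 -> i6 (ld.MEM) no-port MEM/BR
  cy5 -> i7+i8 (beq.BR sub.ALU) pair
  cy6 -> i9 (xor.ALU) tail

ISSUED = 7,8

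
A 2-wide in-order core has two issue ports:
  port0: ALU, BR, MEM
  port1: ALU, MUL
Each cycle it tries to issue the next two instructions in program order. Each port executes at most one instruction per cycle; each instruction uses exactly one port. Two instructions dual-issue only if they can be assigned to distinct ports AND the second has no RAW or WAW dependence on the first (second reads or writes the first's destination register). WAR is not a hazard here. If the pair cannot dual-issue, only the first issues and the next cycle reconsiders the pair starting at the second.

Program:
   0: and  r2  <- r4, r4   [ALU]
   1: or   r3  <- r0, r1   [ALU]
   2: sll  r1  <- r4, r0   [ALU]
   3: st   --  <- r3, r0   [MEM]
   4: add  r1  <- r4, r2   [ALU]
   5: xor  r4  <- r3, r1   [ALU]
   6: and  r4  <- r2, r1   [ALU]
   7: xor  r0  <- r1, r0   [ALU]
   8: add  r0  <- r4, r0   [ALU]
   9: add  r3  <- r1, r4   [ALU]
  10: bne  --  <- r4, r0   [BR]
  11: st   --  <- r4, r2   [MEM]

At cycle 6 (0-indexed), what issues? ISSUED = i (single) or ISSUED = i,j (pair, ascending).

c0: i0,i1 and or  pair
c1: i2,i3 sll st  pair
c2: i4 add  RAW r1
c3: i5 xor  WAW r4
c4: i6,i7 and xor  pair
c5: i8,i9 add add  pair
c6: i10 bne  no-port BR/MEM
c7: i11 st  tail

ISSUED = 10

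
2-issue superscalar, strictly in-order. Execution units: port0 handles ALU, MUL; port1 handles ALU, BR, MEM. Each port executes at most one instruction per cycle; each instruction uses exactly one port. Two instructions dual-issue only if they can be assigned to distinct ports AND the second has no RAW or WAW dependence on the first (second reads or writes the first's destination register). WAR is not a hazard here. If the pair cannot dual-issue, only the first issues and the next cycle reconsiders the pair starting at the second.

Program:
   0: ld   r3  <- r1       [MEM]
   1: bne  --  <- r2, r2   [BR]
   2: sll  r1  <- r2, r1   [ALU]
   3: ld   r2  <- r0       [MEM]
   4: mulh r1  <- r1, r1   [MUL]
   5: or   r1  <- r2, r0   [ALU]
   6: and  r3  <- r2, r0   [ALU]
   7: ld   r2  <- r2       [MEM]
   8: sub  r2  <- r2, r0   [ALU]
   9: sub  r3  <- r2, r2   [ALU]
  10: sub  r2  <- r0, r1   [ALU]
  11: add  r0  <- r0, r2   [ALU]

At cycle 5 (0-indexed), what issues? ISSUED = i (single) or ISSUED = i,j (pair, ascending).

ISSUED = 8

  cy0 -> i0 (ld) no-port MEM/BR
  cy1 -> i1,i2 (bne/sll) pair
  cy2 -> i3,i4 (ld/mulh) pair
  cy3 -> i5,i6 (or/and) pair
  cy4 -> i7 (ld) RAW+WAW r2
  cy5 -> i8 (sub) RAW r2
  cy6 -> i9,i10 (sub/sub) pair
  cy7 -> i11 (add) tail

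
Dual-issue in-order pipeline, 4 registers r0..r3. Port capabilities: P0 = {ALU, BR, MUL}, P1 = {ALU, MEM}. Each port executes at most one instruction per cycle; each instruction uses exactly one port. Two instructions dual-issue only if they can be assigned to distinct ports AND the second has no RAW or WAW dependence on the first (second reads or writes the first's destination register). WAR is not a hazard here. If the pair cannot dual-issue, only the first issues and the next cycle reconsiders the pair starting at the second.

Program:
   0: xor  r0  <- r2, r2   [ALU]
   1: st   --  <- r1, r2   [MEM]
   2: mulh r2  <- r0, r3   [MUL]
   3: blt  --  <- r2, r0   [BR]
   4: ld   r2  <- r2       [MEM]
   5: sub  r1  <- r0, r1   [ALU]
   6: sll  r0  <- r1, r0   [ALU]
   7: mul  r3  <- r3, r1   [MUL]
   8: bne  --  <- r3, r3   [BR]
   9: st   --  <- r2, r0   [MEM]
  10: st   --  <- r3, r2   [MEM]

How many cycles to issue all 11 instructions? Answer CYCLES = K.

CYCLES = 7

t=0 i0,i1:xor.ALU+st.MEM ; dual
t=1 i2:mulh.MUL ; no-port MUL/BR
t=2 i3,i4:blt.BR+ld.MEM ; dual
t=3 i5:sub.ALU ; RAW r1
t=4 i6,i7:sll.ALU+mul.MUL ; dual
t=5 i8,i9:bne.BR+st.MEM ; dual
t=6 i10:st.MEM ; tail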